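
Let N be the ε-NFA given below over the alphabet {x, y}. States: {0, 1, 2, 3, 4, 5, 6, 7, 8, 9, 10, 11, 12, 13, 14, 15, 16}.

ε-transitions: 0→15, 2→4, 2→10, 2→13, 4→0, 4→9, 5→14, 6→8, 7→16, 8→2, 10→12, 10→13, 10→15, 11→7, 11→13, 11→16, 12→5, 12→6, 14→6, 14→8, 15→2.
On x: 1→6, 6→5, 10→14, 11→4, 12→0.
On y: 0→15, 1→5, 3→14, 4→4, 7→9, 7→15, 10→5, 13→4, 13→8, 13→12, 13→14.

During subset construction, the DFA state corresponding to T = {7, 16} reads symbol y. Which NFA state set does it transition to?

{0, 2, 4, 5, 6, 8, 9, 10, 12, 13, 14, 15}

7 on y → {9, 15}.
No y-transition from 16.
Union after reading y: {9, 15}.
Now take the ε-closure:
From 15 via ε: add 2.
From 2 via ε: add 4, 10, 13.
From 4 via ε: add 0.
From 10 via ε: add 12.
From 12 via ε: add 5, 6.
From 5 via ε: add 14.
From 6 via ε: add 8.
No new states can be added; the closed set is {0, 2, 4, 5, 6, 8, 9, 10, 12, 13, 14, 15}.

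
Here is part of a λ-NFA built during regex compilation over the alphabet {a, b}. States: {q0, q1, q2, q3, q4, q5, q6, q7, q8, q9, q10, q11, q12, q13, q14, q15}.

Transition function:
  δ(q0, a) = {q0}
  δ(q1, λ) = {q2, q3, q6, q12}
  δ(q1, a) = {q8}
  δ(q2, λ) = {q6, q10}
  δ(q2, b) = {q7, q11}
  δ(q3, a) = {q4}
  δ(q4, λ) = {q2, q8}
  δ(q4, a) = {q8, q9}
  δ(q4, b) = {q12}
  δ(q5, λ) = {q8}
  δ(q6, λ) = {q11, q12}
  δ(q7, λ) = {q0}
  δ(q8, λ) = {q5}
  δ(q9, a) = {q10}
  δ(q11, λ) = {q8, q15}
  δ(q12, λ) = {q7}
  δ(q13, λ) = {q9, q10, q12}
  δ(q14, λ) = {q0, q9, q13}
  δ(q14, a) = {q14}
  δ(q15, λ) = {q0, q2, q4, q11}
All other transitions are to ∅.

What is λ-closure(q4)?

Start with {q4}.
From q4 via λ: add q2, q8.
From q2 via λ: add q6, q10.
From q8 via λ: add q5.
From q6 via λ: add q11, q12.
From q11 via λ: add q15.
From q12 via λ: add q7.
From q7 via λ: add q0.
No new states can be added; the closed set is {q0, q2, q4, q5, q6, q7, q8, q10, q11, q12, q15}.

{q0, q2, q4, q5, q6, q7, q8, q10, q11, q12, q15}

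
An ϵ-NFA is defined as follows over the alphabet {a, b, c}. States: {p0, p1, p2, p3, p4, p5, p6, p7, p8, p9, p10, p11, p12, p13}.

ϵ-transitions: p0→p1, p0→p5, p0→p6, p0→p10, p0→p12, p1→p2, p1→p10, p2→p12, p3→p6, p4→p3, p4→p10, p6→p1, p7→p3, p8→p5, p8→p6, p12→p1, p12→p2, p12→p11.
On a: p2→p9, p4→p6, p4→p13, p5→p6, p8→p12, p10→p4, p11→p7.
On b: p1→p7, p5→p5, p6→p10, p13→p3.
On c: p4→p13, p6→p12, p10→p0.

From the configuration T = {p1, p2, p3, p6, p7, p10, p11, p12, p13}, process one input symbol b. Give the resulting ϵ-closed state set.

{p1, p2, p3, p6, p7, p10, p11, p12}

p1 on b → {p7}.
p6 on b → {p10}.
p13 on b → {p3}.
No b-transition from p2, p3, p7, p10, p11, p12.
Union after reading b: {p3, p7, p10}.
Now take the ϵ-closure:
From p3 via ϵ: add p6.
From p6 via ϵ: add p1.
From p1 via ϵ: add p2.
From p2 via ϵ: add p12.
From p12 via ϵ: add p11.
No new states can be added; the closed set is {p1, p2, p3, p6, p7, p10, p11, p12}.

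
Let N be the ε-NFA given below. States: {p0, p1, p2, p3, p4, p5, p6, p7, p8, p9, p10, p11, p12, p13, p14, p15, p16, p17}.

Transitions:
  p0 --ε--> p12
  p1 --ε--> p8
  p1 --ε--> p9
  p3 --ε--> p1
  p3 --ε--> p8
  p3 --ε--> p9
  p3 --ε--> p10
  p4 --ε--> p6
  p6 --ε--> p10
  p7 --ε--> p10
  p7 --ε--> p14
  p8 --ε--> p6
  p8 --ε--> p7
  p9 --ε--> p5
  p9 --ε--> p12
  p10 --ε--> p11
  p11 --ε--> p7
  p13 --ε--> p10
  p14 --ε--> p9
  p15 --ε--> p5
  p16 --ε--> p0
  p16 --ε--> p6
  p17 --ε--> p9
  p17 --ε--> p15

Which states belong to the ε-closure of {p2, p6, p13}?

{p2, p5, p6, p7, p9, p10, p11, p12, p13, p14}

Start with {p2, p6, p13}.
From p6 via ε: add p10.
From p10 via ε: add p11.
From p11 via ε: add p7.
From p7 via ε: add p14.
From p14 via ε: add p9.
From p9 via ε: add p5, p12.
No new states can be added; the closed set is {p2, p5, p6, p7, p9, p10, p11, p12, p13, p14}.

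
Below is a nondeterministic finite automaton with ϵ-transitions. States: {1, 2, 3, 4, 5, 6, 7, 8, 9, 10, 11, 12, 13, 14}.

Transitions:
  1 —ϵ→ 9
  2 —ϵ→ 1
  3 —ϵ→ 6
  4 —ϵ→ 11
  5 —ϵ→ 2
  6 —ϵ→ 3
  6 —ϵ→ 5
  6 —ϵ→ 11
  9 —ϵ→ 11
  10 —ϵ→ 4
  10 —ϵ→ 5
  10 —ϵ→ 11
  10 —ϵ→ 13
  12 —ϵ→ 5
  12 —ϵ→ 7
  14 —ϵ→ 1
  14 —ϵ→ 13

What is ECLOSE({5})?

Start with {5}.
From 5 via ϵ: add 2.
From 2 via ϵ: add 1.
From 1 via ϵ: add 9.
From 9 via ϵ: add 11.
No new states can be added; the closed set is {1, 2, 5, 9, 11}.

{1, 2, 5, 9, 11}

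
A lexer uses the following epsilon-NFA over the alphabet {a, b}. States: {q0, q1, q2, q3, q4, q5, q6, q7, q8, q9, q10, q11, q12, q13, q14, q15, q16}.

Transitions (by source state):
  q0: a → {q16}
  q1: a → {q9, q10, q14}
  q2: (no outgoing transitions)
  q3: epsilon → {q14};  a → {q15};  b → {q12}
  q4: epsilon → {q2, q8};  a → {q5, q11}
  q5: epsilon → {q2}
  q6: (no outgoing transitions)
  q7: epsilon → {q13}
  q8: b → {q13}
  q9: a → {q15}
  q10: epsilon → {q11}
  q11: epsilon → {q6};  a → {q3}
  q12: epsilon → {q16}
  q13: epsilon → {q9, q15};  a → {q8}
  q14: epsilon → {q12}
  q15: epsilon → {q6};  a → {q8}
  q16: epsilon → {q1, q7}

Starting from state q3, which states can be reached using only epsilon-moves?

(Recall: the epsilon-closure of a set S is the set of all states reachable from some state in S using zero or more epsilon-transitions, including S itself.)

{q1, q3, q6, q7, q9, q12, q13, q14, q15, q16}

Start with {q3}.
From q3 via epsilon: add q14.
From q14 via epsilon: add q12.
From q12 via epsilon: add q16.
From q16 via epsilon: add q1, q7.
From q7 via epsilon: add q13.
From q13 via epsilon: add q9, q15.
From q15 via epsilon: add q6.
No new states can be added; the closed set is {q1, q3, q6, q7, q9, q12, q13, q14, q15, q16}.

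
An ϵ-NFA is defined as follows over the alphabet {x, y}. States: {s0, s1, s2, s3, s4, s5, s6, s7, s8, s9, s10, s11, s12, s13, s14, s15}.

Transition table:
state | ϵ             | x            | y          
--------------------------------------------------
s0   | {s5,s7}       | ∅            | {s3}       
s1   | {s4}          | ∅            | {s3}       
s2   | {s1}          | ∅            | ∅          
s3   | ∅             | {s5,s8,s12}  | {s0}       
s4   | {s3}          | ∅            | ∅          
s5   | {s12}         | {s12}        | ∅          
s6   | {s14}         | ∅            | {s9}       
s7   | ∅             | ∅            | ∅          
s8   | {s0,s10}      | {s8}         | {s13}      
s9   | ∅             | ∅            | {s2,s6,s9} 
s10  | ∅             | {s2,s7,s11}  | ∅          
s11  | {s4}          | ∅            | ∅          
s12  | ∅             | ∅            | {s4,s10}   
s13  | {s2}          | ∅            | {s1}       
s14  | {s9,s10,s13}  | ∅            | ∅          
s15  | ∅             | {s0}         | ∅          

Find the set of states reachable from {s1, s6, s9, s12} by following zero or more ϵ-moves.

Start with {s1, s6, s9, s12}.
From s1 via ϵ: add s4.
From s6 via ϵ: add s14.
From s4 via ϵ: add s3.
From s14 via ϵ: add s10, s13.
From s13 via ϵ: add s2.
No new states can be added; the closed set is {s1, s2, s3, s4, s6, s9, s10, s12, s13, s14}.

{s1, s2, s3, s4, s6, s9, s10, s12, s13, s14}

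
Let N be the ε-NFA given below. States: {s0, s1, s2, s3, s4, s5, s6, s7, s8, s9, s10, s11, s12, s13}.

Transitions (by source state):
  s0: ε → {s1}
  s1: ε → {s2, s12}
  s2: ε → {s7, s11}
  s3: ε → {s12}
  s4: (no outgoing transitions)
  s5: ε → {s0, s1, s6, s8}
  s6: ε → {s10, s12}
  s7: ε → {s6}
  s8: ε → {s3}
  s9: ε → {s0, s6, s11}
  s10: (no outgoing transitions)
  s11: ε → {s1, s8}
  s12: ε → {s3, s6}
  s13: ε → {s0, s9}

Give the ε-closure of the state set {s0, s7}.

Start with {s0, s7}.
From s0 via ε: add s1.
From s7 via ε: add s6.
From s1 via ε: add s2, s12.
From s6 via ε: add s10.
From s2 via ε: add s11.
From s12 via ε: add s3.
From s11 via ε: add s8.
No new states can be added; the closed set is {s0, s1, s2, s3, s6, s7, s8, s10, s11, s12}.

{s0, s1, s2, s3, s6, s7, s8, s10, s11, s12}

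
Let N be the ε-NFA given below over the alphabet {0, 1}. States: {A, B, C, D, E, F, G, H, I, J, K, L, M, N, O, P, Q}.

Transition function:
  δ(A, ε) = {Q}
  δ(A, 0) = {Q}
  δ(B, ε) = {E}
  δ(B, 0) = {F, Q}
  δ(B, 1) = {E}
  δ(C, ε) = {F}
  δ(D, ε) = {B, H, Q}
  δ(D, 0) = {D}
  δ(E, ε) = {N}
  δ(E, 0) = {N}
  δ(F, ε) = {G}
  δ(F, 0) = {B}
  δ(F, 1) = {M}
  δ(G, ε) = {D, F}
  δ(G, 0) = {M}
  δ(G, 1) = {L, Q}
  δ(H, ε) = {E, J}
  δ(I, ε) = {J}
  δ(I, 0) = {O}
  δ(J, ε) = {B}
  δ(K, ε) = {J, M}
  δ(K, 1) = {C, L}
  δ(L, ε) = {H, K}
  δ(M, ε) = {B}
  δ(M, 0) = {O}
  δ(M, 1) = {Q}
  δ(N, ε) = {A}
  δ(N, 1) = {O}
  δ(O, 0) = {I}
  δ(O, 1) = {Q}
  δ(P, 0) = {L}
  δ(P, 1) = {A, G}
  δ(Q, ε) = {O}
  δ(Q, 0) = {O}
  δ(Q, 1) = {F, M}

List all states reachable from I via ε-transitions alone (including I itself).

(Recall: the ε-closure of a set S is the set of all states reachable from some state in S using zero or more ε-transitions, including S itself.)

Start with {I}.
From I via ε: add J.
From J via ε: add B.
From B via ε: add E.
From E via ε: add N.
From N via ε: add A.
From A via ε: add Q.
From Q via ε: add O.
No new states can be added; the closed set is {A, B, E, I, J, N, O, Q}.

{A, B, E, I, J, N, O, Q}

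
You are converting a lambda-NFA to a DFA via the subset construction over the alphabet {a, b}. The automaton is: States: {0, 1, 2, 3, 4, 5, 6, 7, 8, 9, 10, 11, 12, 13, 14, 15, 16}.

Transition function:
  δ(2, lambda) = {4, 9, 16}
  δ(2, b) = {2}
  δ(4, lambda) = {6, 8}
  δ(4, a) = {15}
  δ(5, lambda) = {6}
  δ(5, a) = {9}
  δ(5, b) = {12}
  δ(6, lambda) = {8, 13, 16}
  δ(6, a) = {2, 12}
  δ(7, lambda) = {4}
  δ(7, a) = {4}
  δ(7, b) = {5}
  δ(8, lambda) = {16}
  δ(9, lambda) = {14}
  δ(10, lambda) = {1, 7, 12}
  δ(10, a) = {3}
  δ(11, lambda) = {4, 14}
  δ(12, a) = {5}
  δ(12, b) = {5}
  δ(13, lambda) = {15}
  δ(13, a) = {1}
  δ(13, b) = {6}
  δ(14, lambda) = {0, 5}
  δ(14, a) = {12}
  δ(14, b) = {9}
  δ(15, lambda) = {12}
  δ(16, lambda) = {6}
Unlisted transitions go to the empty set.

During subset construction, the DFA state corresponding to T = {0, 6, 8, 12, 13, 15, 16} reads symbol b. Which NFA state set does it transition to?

{5, 6, 8, 12, 13, 15, 16}

12 on b → {5}.
13 on b → {6}.
No b-transition from 0, 6, 8, 15, 16.
Union after reading b: {5, 6}.
Now take the lambda-closure:
From 6 via lambda: add 8, 13, 16.
From 13 via lambda: add 15.
From 15 via lambda: add 12.
No new states can be added; the closed set is {5, 6, 8, 12, 13, 15, 16}.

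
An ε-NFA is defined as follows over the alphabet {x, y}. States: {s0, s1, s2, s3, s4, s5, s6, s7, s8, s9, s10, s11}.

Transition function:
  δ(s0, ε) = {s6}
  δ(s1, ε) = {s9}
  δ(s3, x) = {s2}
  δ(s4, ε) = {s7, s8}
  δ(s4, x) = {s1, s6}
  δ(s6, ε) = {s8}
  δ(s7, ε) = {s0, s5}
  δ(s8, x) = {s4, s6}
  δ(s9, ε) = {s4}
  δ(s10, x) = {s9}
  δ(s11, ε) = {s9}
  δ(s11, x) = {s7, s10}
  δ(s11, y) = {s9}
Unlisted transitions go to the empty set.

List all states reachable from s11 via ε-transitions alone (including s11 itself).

Start with {s11}.
From s11 via ε: add s9.
From s9 via ε: add s4.
From s4 via ε: add s7, s8.
From s7 via ε: add s0, s5.
From s0 via ε: add s6.
No new states can be added; the closed set is {s0, s4, s5, s6, s7, s8, s9, s11}.

{s0, s4, s5, s6, s7, s8, s9, s11}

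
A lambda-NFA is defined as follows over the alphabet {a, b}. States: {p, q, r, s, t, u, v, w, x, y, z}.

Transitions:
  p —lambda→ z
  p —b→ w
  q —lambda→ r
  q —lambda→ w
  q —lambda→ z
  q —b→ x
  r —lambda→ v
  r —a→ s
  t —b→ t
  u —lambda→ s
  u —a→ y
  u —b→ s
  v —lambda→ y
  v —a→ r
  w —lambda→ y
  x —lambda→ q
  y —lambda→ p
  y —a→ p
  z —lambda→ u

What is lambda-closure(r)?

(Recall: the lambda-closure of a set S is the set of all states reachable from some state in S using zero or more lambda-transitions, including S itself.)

Start with {r}.
From r via lambda: add v.
From v via lambda: add y.
From y via lambda: add p.
From p via lambda: add z.
From z via lambda: add u.
From u via lambda: add s.
No new states can be added; the closed set is {p, r, s, u, v, y, z}.

{p, r, s, u, v, y, z}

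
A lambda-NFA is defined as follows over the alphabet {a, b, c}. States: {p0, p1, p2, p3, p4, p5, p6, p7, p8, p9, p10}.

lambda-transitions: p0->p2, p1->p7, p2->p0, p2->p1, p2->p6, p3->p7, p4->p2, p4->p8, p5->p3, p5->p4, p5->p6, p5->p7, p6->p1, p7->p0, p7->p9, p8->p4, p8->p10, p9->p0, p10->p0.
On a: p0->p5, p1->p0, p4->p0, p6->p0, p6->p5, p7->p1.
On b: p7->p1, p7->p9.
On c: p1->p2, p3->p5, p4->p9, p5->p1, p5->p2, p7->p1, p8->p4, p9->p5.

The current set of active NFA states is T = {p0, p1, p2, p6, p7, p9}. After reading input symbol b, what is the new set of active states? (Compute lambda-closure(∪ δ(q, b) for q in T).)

{p0, p1, p2, p6, p7, p9}

p7 on b → {p1, p9}.
No b-transition from p0, p1, p2, p6, p9.
Union after reading b: {p1, p9}.
Now take the lambda-closure:
From p1 via lambda: add p7.
From p9 via lambda: add p0.
From p0 via lambda: add p2.
From p2 via lambda: add p6.
No new states can be added; the closed set is {p0, p1, p2, p6, p7, p9}.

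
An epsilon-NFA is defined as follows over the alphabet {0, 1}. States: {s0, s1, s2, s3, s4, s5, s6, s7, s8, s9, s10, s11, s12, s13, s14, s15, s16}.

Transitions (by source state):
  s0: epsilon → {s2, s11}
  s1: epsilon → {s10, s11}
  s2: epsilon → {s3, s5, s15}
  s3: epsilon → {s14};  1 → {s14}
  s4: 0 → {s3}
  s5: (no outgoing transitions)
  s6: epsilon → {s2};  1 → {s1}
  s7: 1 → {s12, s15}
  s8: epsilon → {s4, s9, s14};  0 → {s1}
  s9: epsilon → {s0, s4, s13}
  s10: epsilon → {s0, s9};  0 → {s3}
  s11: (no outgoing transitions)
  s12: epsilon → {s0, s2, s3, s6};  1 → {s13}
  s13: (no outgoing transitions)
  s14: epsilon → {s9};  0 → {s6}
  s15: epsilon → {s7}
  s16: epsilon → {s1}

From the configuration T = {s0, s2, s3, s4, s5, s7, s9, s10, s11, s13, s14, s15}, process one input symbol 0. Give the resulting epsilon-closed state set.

{s0, s2, s3, s4, s5, s6, s7, s9, s11, s13, s14, s15}

s4 on 0 → {s3}.
s10 on 0 → {s3}.
s14 on 0 → {s6}.
No 0-transition from s0, s2, s3, s5, s7, s9, s11, s13, s15.
Union after reading 0: {s3, s6}.
Now take the epsilon-closure:
From s3 via epsilon: add s14.
From s6 via epsilon: add s2.
From s2 via epsilon: add s5, s15.
From s14 via epsilon: add s9.
From s9 via epsilon: add s0, s4, s13.
From s15 via epsilon: add s7.
From s0 via epsilon: add s11.
No new states can be added; the closed set is {s0, s2, s3, s4, s5, s6, s7, s9, s11, s13, s14, s15}.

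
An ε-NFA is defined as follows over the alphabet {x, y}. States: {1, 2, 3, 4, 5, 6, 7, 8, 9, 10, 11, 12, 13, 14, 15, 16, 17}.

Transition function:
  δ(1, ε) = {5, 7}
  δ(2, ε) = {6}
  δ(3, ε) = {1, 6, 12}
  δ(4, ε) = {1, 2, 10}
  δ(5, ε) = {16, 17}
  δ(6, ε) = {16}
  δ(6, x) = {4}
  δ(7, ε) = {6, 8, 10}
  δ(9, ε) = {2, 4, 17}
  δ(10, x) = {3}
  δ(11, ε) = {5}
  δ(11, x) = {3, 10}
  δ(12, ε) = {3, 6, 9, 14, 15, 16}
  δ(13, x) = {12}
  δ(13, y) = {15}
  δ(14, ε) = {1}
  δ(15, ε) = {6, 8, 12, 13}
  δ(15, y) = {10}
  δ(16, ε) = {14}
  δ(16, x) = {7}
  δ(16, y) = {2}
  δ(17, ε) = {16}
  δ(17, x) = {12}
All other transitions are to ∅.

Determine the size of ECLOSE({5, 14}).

Start with {5, 14}.
From 5 via ε: add 16, 17.
From 14 via ε: add 1.
From 1 via ε: add 7.
From 7 via ε: add 6, 8, 10.
ε-closure = {1, 5, 6, 7, 8, 10, 14, 16, 17}, which has 9 states.

9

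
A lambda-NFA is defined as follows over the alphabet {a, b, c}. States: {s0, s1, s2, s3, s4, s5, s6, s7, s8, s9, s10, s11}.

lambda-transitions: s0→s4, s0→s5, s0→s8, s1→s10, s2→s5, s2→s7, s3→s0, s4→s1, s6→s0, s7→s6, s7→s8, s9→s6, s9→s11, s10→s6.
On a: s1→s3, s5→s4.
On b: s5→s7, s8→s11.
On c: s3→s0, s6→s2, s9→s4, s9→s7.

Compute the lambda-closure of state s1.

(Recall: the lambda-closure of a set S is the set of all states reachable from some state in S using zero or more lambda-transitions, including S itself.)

{s0, s1, s4, s5, s6, s8, s10}

Start with {s1}.
From s1 via lambda: add s10.
From s10 via lambda: add s6.
From s6 via lambda: add s0.
From s0 via lambda: add s4, s5, s8.
No new states can be added; the closed set is {s0, s1, s4, s5, s6, s8, s10}.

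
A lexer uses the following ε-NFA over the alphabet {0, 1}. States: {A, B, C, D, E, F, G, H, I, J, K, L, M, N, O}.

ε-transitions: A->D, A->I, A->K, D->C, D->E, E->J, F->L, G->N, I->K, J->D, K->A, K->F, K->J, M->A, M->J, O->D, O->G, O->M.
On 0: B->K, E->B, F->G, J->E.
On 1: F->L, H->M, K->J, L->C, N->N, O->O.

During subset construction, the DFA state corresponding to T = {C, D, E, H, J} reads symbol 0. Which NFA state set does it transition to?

{B, C, D, E, J}

E on 0 → {B}.
J on 0 → {E}.
No 0-transition from C, D, H.
Union after reading 0: {B, E}.
Now take the ε-closure:
From E via ε: add J.
From J via ε: add D.
From D via ε: add C.
No new states can be added; the closed set is {B, C, D, E, J}.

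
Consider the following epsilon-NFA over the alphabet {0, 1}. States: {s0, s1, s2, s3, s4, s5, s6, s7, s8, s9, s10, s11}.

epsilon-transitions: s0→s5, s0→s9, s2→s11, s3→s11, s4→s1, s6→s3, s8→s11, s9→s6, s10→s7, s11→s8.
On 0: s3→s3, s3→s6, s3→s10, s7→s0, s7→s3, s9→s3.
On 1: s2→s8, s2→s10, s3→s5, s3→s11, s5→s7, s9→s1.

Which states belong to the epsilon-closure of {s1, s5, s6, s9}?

{s1, s3, s5, s6, s8, s9, s11}

Start with {s1, s5, s6, s9}.
From s6 via epsilon: add s3.
From s3 via epsilon: add s11.
From s11 via epsilon: add s8.
No new states can be added; the closed set is {s1, s3, s5, s6, s8, s9, s11}.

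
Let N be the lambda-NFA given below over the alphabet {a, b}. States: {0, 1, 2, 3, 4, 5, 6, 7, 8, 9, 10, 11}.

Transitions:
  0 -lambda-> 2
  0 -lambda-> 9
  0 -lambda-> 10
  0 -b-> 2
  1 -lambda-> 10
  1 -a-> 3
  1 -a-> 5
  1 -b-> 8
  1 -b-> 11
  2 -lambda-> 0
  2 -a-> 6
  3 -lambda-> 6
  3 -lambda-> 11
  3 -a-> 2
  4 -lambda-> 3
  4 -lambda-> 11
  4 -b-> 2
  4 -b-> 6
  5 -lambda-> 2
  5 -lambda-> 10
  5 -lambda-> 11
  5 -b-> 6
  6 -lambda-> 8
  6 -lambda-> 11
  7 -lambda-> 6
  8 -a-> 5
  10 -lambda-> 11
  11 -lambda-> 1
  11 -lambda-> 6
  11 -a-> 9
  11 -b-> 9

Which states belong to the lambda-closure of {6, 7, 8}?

{1, 6, 7, 8, 10, 11}

Start with {6, 7, 8}.
From 6 via lambda: add 11.
From 11 via lambda: add 1.
From 1 via lambda: add 10.
No new states can be added; the closed set is {1, 6, 7, 8, 10, 11}.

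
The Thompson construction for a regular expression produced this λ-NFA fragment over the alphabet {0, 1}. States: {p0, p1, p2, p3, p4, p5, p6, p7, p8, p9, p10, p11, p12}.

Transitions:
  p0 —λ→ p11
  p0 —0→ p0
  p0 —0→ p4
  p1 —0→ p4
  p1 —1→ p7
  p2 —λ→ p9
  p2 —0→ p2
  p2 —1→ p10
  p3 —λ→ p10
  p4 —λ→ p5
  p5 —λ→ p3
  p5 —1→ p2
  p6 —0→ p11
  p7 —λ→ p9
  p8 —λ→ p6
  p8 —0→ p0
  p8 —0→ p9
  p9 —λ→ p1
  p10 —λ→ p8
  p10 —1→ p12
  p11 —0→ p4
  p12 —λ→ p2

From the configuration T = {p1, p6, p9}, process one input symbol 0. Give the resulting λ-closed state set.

{p3, p4, p5, p6, p8, p10, p11}

p1 on 0 → {p4}.
p6 on 0 → {p11}.
No 0-transition from p9.
Union after reading 0: {p4, p11}.
Now take the λ-closure:
From p4 via λ: add p5.
From p5 via λ: add p3.
From p3 via λ: add p10.
From p10 via λ: add p8.
From p8 via λ: add p6.
No new states can be added; the closed set is {p3, p4, p5, p6, p8, p10, p11}.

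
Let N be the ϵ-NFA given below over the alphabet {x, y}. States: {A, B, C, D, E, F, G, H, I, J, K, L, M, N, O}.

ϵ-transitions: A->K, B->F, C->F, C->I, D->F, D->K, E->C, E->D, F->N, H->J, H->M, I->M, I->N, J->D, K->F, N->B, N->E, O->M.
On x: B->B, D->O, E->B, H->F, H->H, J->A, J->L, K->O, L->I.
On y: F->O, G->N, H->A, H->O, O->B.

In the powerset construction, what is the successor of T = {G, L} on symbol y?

G on y → {N}.
No y-transition from L.
Union after reading y: {N}.
Now take the ϵ-closure:
From N via ϵ: add B, E.
From B via ϵ: add F.
From E via ϵ: add C, D.
From C via ϵ: add I.
From D via ϵ: add K.
From I via ϵ: add M.
No new states can be added; the closed set is {B, C, D, E, F, I, K, M, N}.

{B, C, D, E, F, I, K, M, N}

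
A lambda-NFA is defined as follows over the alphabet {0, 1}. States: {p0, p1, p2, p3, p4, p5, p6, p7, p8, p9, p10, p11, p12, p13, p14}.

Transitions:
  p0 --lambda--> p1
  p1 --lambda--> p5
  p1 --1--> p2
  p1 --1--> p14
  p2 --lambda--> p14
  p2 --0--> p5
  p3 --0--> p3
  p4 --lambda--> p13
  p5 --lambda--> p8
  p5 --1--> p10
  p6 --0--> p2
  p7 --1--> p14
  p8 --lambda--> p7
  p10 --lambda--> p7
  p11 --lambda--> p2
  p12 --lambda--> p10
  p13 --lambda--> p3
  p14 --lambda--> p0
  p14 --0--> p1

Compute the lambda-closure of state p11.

{p0, p1, p2, p5, p7, p8, p11, p14}

Start with {p11}.
From p11 via lambda: add p2.
From p2 via lambda: add p14.
From p14 via lambda: add p0.
From p0 via lambda: add p1.
From p1 via lambda: add p5.
From p5 via lambda: add p8.
From p8 via lambda: add p7.
No new states can be added; the closed set is {p0, p1, p2, p5, p7, p8, p11, p14}.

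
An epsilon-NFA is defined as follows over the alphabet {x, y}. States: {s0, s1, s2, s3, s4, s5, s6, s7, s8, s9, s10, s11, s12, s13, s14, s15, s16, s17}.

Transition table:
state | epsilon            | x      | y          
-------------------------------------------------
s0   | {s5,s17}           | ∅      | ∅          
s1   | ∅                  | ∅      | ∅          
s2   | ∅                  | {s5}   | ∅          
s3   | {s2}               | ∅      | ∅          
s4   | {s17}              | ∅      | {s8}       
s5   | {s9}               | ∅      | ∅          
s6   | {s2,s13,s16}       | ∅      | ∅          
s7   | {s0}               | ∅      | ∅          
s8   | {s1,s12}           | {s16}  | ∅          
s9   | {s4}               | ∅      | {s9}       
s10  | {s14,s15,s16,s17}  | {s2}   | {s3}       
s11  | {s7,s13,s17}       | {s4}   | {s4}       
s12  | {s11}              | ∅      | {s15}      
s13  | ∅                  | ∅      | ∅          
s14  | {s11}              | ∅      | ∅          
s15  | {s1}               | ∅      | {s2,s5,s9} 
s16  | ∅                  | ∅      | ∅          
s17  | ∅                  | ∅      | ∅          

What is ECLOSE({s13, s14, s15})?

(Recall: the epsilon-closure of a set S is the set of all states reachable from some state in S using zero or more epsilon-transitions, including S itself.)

{s0, s1, s4, s5, s7, s9, s11, s13, s14, s15, s17}

Start with {s13, s14, s15}.
From s14 via epsilon: add s11.
From s15 via epsilon: add s1.
From s11 via epsilon: add s7, s17.
From s7 via epsilon: add s0.
From s0 via epsilon: add s5.
From s5 via epsilon: add s9.
From s9 via epsilon: add s4.
No new states can be added; the closed set is {s0, s1, s4, s5, s7, s9, s11, s13, s14, s15, s17}.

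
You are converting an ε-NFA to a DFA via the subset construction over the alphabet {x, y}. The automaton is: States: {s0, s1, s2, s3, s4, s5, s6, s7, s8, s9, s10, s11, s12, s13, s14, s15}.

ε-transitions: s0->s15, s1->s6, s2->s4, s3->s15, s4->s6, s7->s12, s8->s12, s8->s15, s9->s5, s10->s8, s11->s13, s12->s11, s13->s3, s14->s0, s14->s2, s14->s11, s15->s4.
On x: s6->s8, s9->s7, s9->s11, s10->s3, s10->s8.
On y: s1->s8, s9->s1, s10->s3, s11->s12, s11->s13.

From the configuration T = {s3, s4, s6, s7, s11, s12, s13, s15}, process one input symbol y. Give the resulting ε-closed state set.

s11 on y → {s12, s13}.
No y-transition from s3, s4, s6, s7, s12, s13, s15.
Union after reading y: {s12, s13}.
Now take the ε-closure:
From s12 via ε: add s11.
From s13 via ε: add s3.
From s3 via ε: add s15.
From s15 via ε: add s4.
From s4 via ε: add s6.
No new states can be added; the closed set is {s3, s4, s6, s11, s12, s13, s15}.

{s3, s4, s6, s11, s12, s13, s15}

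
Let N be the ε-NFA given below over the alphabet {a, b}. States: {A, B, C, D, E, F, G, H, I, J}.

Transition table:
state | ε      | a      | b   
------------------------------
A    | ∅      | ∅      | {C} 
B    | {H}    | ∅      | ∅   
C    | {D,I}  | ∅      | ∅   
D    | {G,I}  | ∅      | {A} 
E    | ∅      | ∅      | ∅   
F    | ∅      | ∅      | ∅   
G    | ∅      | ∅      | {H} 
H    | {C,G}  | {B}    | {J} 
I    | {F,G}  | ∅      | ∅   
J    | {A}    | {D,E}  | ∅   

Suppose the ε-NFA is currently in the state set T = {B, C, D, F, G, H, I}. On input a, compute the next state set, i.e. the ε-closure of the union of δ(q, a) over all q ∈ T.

{B, C, D, F, G, H, I}

H on a → {B}.
No a-transition from B, C, D, F, G, I.
Union after reading a: {B}.
Now take the ε-closure:
From B via ε: add H.
From H via ε: add C, G.
From C via ε: add D, I.
From I via ε: add F.
No new states can be added; the closed set is {B, C, D, F, G, H, I}.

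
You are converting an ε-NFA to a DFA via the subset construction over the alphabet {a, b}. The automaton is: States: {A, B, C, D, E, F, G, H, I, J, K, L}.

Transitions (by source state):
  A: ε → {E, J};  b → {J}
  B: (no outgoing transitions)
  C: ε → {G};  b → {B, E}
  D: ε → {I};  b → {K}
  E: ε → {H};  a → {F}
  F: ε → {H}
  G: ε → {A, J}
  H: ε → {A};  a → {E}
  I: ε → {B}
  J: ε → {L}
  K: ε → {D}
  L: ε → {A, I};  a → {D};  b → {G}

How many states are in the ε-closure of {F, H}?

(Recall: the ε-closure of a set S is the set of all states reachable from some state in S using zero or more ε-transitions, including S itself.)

Start with {F, H}.
From H via ε: add A.
From A via ε: add E, J.
From J via ε: add L.
From L via ε: add I.
From I via ε: add B.
ε-closure = {A, B, E, F, H, I, J, L}, which has 8 states.

8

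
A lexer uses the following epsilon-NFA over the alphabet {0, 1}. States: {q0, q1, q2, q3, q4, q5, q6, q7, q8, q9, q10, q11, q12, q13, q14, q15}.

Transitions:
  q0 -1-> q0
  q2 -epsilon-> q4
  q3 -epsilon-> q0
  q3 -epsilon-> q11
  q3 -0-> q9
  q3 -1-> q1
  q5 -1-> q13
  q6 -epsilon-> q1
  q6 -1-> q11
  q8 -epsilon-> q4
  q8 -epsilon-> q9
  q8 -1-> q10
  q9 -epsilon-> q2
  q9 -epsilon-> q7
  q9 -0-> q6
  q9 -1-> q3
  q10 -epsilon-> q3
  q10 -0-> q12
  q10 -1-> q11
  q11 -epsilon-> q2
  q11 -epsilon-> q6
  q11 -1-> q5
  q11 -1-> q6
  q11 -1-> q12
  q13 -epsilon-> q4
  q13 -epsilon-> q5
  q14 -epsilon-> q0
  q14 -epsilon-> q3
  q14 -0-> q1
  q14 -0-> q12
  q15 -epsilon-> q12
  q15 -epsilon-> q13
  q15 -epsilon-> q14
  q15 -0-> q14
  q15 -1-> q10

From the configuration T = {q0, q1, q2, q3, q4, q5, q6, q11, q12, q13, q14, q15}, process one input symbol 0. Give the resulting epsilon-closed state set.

q3 on 0 → {q9}.
q14 on 0 → {q1, q12}.
q15 on 0 → {q14}.
No 0-transition from q0, q1, q2, q4, q5, q6, q11, q12, q13.
Union after reading 0: {q1, q9, q12, q14}.
Now take the epsilon-closure:
From q9 via epsilon: add q2, q7.
From q14 via epsilon: add q0, q3.
From q2 via epsilon: add q4.
From q3 via epsilon: add q11.
From q11 via epsilon: add q6.
No new states can be added; the closed set is {q0, q1, q2, q3, q4, q6, q7, q9, q11, q12, q14}.

{q0, q1, q2, q3, q4, q6, q7, q9, q11, q12, q14}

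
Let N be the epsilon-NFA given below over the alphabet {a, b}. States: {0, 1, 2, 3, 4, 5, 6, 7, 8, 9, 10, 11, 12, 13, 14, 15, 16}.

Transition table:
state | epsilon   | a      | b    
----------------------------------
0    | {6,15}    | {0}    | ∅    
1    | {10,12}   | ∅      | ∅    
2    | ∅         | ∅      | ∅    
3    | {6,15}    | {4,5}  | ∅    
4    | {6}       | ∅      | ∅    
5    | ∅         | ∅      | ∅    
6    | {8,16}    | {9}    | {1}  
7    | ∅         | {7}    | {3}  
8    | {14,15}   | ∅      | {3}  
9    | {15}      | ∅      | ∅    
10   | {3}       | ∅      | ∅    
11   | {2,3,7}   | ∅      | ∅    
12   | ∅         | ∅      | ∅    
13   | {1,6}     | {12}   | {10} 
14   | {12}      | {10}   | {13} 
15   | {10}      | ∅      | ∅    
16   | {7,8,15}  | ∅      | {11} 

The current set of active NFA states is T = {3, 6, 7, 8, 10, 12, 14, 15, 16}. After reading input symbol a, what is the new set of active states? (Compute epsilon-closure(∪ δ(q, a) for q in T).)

{3, 4, 5, 6, 7, 8, 9, 10, 12, 14, 15, 16}

3 on a → {4, 5}.
6 on a → {9}.
7 on a → {7}.
14 on a → {10}.
No a-transition from 8, 10, 12, 15, 16.
Union after reading a: {4, 5, 7, 9, 10}.
Now take the epsilon-closure:
From 4 via epsilon: add 6.
From 9 via epsilon: add 15.
From 10 via epsilon: add 3.
From 6 via epsilon: add 8, 16.
From 8 via epsilon: add 14.
From 14 via epsilon: add 12.
No new states can be added; the closed set is {3, 4, 5, 6, 7, 8, 9, 10, 12, 14, 15, 16}.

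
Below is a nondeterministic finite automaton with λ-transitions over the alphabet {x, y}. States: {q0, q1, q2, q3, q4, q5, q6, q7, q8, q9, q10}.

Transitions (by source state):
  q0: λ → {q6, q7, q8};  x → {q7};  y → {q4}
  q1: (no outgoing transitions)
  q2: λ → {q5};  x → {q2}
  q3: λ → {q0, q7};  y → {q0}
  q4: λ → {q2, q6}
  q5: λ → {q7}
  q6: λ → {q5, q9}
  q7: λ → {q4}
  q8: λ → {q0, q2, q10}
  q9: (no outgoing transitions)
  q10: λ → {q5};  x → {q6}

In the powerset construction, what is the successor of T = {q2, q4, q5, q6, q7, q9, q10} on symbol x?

q2 on x → {q2}.
q10 on x → {q6}.
No x-transition from q4, q5, q6, q7, q9.
Union after reading x: {q2, q6}.
Now take the λ-closure:
From q2 via λ: add q5.
From q6 via λ: add q9.
From q5 via λ: add q7.
From q7 via λ: add q4.
No new states can be added; the closed set is {q2, q4, q5, q6, q7, q9}.

{q2, q4, q5, q6, q7, q9}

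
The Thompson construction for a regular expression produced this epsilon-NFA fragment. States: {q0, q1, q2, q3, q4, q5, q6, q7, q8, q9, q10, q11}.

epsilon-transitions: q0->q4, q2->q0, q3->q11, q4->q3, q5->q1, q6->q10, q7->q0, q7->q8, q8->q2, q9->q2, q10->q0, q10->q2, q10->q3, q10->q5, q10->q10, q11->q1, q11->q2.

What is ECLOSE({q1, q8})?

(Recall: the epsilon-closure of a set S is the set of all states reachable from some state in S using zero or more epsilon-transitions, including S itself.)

Start with {q1, q8}.
From q8 via epsilon: add q2.
From q2 via epsilon: add q0.
From q0 via epsilon: add q4.
From q4 via epsilon: add q3.
From q3 via epsilon: add q11.
No new states can be added; the closed set is {q0, q1, q2, q3, q4, q8, q11}.

{q0, q1, q2, q3, q4, q8, q11}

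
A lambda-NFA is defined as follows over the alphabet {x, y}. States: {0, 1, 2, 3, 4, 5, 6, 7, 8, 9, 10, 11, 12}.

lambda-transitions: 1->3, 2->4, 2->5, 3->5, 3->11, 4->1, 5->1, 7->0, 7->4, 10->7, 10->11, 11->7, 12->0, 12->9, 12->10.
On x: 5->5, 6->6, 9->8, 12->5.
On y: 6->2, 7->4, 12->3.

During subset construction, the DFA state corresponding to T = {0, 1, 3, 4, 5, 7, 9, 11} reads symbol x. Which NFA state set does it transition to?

5 on x → {5}.
9 on x → {8}.
No x-transition from 0, 1, 3, 4, 7, 11.
Union after reading x: {5, 8}.
Now take the lambda-closure:
From 5 via lambda: add 1.
From 1 via lambda: add 3.
From 3 via lambda: add 11.
From 11 via lambda: add 7.
From 7 via lambda: add 0, 4.
No new states can be added; the closed set is {0, 1, 3, 4, 5, 7, 8, 11}.

{0, 1, 3, 4, 5, 7, 8, 11}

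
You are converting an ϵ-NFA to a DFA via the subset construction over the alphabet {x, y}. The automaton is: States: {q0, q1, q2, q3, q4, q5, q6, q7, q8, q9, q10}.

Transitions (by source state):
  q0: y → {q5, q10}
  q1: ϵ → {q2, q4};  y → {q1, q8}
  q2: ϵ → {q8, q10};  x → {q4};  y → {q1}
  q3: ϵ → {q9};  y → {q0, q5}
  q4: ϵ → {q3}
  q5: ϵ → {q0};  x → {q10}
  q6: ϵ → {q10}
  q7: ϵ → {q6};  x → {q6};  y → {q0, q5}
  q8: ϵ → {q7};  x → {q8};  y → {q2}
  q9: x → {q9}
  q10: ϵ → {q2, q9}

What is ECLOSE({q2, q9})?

Start with {q2, q9}.
From q2 via ϵ: add q8, q10.
From q8 via ϵ: add q7.
From q7 via ϵ: add q6.
No new states can be added; the closed set is {q2, q6, q7, q8, q9, q10}.

{q2, q6, q7, q8, q9, q10}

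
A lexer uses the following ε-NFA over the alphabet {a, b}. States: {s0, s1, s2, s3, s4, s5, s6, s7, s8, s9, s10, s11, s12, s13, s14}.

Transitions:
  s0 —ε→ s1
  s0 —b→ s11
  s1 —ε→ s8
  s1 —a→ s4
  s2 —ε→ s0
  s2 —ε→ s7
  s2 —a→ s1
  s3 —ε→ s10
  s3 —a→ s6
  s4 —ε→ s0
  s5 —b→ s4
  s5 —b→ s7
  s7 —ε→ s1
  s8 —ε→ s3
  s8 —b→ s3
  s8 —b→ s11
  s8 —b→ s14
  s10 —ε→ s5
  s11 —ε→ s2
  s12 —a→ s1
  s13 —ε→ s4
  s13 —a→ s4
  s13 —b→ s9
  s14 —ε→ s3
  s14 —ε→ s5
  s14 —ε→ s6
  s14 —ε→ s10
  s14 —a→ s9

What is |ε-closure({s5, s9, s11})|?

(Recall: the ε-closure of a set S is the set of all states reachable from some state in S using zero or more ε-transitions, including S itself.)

10

Start with {s5, s9, s11}.
From s11 via ε: add s2.
From s2 via ε: add s0, s7.
From s0 via ε: add s1.
From s1 via ε: add s8.
From s8 via ε: add s3.
From s3 via ε: add s10.
ε-closure = {s0, s1, s2, s3, s5, s7, s8, s9, s10, s11}, which has 10 states.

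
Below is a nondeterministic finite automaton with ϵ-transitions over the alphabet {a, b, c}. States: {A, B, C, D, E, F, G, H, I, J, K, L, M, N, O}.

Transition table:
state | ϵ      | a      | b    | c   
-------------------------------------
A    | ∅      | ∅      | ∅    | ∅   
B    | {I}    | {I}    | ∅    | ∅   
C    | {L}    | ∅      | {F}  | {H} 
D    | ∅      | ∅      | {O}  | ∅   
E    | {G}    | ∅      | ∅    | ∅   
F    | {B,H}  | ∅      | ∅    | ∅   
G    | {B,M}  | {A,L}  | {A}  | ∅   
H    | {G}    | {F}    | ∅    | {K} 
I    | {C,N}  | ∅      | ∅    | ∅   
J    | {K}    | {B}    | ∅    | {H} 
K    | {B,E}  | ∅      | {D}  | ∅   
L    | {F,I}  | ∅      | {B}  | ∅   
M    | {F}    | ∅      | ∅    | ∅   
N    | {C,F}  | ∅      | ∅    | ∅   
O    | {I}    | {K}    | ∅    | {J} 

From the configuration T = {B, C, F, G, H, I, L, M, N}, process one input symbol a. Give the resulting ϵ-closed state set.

B on a → {I}.
G on a → {A, L}.
H on a → {F}.
No a-transition from C, F, I, L, M, N.
Union after reading a: {A, F, I, L}.
Now take the ϵ-closure:
From F via ϵ: add B, H.
From I via ϵ: add C, N.
From H via ϵ: add G.
From G via ϵ: add M.
No new states can be added; the closed set is {A, B, C, F, G, H, I, L, M, N}.

{A, B, C, F, G, H, I, L, M, N}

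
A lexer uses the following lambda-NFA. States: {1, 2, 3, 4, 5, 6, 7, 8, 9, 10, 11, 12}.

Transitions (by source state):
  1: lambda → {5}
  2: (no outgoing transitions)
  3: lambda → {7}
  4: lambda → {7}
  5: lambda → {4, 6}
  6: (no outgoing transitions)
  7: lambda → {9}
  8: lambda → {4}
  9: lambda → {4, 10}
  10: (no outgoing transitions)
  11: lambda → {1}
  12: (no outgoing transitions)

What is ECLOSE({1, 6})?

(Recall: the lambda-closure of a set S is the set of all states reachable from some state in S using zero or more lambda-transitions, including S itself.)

{1, 4, 5, 6, 7, 9, 10}

Start with {1, 6}.
From 1 via lambda: add 5.
From 5 via lambda: add 4.
From 4 via lambda: add 7.
From 7 via lambda: add 9.
From 9 via lambda: add 10.
No new states can be added; the closed set is {1, 4, 5, 6, 7, 9, 10}.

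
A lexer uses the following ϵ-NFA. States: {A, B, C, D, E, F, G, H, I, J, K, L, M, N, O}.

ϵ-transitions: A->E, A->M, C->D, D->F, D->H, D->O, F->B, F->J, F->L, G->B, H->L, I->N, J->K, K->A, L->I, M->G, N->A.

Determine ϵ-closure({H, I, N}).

Start with {H, I, N}.
From H via ϵ: add L.
From N via ϵ: add A.
From A via ϵ: add E, M.
From M via ϵ: add G.
From G via ϵ: add B.
No new states can be added; the closed set is {A, B, E, G, H, I, L, M, N}.

{A, B, E, G, H, I, L, M, N}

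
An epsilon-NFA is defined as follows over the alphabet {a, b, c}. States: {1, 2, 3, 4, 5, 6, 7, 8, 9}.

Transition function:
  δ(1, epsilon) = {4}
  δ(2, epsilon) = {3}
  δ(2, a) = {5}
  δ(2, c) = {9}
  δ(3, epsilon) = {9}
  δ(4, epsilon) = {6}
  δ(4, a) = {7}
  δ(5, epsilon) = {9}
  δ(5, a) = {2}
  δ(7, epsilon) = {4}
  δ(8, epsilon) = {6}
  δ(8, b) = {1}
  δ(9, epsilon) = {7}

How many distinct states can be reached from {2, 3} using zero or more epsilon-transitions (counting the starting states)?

6

Start with {2, 3}.
From 3 via epsilon: add 9.
From 9 via epsilon: add 7.
From 7 via epsilon: add 4.
From 4 via epsilon: add 6.
epsilon-closure = {2, 3, 4, 6, 7, 9}, which has 6 states.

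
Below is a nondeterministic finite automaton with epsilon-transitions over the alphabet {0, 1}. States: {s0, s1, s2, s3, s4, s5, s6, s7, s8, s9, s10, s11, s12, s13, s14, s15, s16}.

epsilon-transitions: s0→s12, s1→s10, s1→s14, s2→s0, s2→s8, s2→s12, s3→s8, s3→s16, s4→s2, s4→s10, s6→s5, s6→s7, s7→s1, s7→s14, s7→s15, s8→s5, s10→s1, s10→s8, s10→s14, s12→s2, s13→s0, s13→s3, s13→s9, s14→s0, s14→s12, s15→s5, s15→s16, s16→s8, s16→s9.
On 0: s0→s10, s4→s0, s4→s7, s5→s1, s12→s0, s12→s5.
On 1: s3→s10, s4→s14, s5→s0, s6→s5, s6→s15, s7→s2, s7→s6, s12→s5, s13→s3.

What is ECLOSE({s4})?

Start with {s4}.
From s4 via epsilon: add s2, s10.
From s2 via epsilon: add s0, s8, s12.
From s10 via epsilon: add s1, s14.
From s8 via epsilon: add s5.
No new states can be added; the closed set is {s0, s1, s2, s4, s5, s8, s10, s12, s14}.

{s0, s1, s2, s4, s5, s8, s10, s12, s14}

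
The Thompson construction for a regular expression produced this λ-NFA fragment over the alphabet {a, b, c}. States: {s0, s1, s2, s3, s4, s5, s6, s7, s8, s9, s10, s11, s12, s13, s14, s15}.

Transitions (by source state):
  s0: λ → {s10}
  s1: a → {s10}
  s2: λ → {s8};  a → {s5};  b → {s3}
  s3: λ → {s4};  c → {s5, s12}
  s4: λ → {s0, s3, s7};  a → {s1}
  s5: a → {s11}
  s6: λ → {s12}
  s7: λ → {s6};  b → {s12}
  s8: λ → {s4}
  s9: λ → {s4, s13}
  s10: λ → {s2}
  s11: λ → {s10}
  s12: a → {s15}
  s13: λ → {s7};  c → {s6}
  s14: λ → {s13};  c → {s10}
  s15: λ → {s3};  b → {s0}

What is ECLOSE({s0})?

Start with {s0}.
From s0 via λ: add s10.
From s10 via λ: add s2.
From s2 via λ: add s8.
From s8 via λ: add s4.
From s4 via λ: add s3, s7.
From s7 via λ: add s6.
From s6 via λ: add s12.
No new states can be added; the closed set is {s0, s2, s3, s4, s6, s7, s8, s10, s12}.

{s0, s2, s3, s4, s6, s7, s8, s10, s12}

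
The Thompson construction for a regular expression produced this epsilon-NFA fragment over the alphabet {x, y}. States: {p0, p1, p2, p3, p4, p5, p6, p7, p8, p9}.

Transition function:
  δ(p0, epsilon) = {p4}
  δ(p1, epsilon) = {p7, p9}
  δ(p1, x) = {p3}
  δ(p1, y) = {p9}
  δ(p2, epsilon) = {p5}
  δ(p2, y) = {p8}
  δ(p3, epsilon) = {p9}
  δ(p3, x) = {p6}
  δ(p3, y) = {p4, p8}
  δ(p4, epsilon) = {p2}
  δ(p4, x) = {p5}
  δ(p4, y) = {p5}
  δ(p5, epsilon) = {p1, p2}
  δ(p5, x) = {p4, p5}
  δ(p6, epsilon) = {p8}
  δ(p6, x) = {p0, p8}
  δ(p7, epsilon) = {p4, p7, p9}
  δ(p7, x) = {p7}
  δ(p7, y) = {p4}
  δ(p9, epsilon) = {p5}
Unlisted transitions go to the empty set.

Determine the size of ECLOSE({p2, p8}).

7

Start with {p2, p8}.
From p2 via epsilon: add p5.
From p5 via epsilon: add p1.
From p1 via epsilon: add p7, p9.
From p7 via epsilon: add p4.
epsilon-closure = {p1, p2, p4, p5, p7, p8, p9}, which has 7 states.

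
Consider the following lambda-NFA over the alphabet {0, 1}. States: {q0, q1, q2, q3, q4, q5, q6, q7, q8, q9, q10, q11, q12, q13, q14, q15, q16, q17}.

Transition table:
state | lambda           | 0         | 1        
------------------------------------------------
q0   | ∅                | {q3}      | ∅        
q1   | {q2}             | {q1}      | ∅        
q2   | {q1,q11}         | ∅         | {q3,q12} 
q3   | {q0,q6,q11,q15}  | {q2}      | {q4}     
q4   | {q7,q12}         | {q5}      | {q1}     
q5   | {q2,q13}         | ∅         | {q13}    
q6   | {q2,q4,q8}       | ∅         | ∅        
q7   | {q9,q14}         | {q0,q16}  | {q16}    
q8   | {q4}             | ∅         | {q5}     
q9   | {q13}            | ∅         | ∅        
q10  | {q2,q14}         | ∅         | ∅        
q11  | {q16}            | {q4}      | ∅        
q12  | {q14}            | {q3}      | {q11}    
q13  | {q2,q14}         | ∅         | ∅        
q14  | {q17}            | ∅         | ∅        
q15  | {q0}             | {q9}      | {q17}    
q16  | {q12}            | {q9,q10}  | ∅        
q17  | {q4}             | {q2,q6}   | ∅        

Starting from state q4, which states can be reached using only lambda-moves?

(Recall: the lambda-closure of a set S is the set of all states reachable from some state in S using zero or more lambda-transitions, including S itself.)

Start with {q4}.
From q4 via lambda: add q7, q12.
From q7 via lambda: add q9, q14.
From q9 via lambda: add q13.
From q14 via lambda: add q17.
From q13 via lambda: add q2.
From q2 via lambda: add q1, q11.
From q11 via lambda: add q16.
No new states can be added; the closed set is {q1, q2, q4, q7, q9, q11, q12, q13, q14, q16, q17}.

{q1, q2, q4, q7, q9, q11, q12, q13, q14, q16, q17}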